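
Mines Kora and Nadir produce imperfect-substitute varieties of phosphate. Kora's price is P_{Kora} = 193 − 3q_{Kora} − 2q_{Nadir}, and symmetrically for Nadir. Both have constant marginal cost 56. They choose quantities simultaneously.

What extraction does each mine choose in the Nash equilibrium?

17.125

Mine Kora's profit: π = q_{Kora}(193 − 3q_{Kora} − 2q_{Nadir}) − 56q_{Kora}.
∂π/∂q_{Kora} = 137 − 6q_{Kora} − 2q_{Nadir} = 0 ⇒ q_{Kora} = 137/6 − (1/3)q_{Nadir}.
By symmetry q_{Nadir} = q_{Kora}; substituting into the reaction function, (4/3)q_{Kora} = 137/6 and q_{Kora} = 17.125.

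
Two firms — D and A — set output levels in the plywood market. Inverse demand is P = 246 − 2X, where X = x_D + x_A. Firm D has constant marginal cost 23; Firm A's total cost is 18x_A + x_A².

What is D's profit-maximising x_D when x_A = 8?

Firm D's profit: π = x_D(246 − 2(x_D + x_A)) − 23x_D.
∂π/∂x_D = 223 − 4x_D − 2x_A = 0, so x_D = 55.75 − 0.5x_A.
At x_A = 8: x_D = 55.75 − 0.5·8 = 51.75.

51.75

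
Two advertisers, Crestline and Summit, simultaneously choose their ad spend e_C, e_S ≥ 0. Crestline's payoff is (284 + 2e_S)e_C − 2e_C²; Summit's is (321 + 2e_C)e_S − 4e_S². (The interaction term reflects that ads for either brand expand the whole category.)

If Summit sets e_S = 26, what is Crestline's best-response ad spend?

Expanding Crestline's payoff: 284e_C + 2e_Se_C − 2e_C².
∂π/∂e_C = 284 + 2e_S − 4e_C = 0, so e_C = 71 + 0.5e_S.
At e_S = 26: e_C = 71 + 0.5·26 = 84.

84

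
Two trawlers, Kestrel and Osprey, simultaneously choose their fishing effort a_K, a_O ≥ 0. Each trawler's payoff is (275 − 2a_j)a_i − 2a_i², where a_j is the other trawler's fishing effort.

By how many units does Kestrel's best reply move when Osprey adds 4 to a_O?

Kestrel's payoff is (275 − 2a_O)a_K − 2a_K².
∂π/∂a_K = 275 − 2a_O − 4a_K = 0, so a_K = 68.75 − 0.5a_O.
The reaction-function slope is −0.5, so a 4-unit rise in a_O moves a_K by −0.5 × 4 = −2. Kestrel's best response falls — the actions are strategic substitutes.

-2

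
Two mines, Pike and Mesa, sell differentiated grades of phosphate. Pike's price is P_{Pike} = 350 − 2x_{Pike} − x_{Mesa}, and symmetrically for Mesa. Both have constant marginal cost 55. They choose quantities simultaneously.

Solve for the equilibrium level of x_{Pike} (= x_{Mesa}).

59

Mine Pike's profit: π = x_{Pike}(350 − 2x_{Pike} − x_{Mesa}) − 55x_{Pike}.
∂π/∂x_{Pike} = 295 − 4x_{Pike} − x_{Mesa} = 0 ⇒ x_{Pike} = 73.75 − 0.25x_{Mesa}.
Setting x_{Pike} = x_{Mesa} in the reaction function: x_{Pike} = 73.75 − 0.25x_{Pike}, so x_{Pike} = 73.75 / 1.25 = 59.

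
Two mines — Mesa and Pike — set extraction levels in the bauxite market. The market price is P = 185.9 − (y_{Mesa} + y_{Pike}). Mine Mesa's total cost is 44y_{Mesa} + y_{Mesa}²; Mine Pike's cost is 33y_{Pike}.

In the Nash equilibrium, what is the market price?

Mine Mesa's profit: π = y_{Mesa}(185.9 − (y_{Mesa} + y_{Pike})) − 44y_{Mesa} − y_{Mesa}².
∂π/∂y_{Mesa} = 141.9 − 4y_{Mesa} − y_{Pike} = 0, so y_{Mesa} = 35.475 − 0.25y_{Pike}.
For Pike: ∂π/∂y_{Pike} = 152.9 − 2y_{Pike} − y_{Mesa} = 0 ⇒ y_{Pike} = 76.45 − 0.5y_{Mesa}.
Solving the two reaction functions simultaneously: (1 − (−0.25)(−0.5))y_{Mesa} = 35.475 − 0.25·76.45, so 0.875y_{Mesa} = 16.3625 and y_{Mesa} = 18.7.
Then y_{Pike} = 76.45 − 0.5·18.7 = 67.1.
Equilibrium price: P = 185.9 − 85.8 = 100.1.

100.1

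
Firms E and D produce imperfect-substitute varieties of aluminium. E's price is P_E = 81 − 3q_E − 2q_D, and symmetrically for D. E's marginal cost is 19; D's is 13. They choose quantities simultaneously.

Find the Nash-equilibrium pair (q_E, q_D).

Firm E's profit: π = q_E(81 − 3q_E − 2q_D) − 19q_E.
∂π/∂q_E = 62 − 6q_E − 2q_D = 0 ⇒ q_E = 31/3 − (1/3)q_D.
Similarly q_D = 34/3 − (1/3)q_E.
Solving the two reaction functions simultaneously: (1 − (−1/3)(−1/3))q_E = 31/3 − (1/3)·(34/3), so (8/9)q_E = 59/9 and q_E = 7.375.
Then q_D = 34/3 − (1/3)·7.375 = 8.875.

7.375, 8.875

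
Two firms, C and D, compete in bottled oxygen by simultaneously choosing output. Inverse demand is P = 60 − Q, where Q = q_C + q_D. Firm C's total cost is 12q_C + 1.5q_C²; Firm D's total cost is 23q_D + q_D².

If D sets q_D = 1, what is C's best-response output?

9.4

Firm C's profit: π = q_C(60 − (q_C + q_D)) − 12q_C − 1.5q_C².
∂π/∂q_C = 48 − 5q_C − q_D = 0, so q_C = 9.6 − 0.2q_D.
At q_D = 1: q_C = 9.6 − 0.2·1 = 9.4.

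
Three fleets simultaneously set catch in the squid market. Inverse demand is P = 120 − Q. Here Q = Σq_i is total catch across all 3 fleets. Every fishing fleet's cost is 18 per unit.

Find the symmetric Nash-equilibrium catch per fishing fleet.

25.5

A representative fishing fleet's profit is π_i = q_i(120 − Q) − 18q_i, with Q = q_i + Σ_{j≠i} q_j.
First-order condition: 102 − 2q_i − Σ_{j≠i} q_j = 0.
With identical fishing fleets, set every q_j = q: then 102 − 2q − 2q = 0, i.e. q = 102/4 = 25.5.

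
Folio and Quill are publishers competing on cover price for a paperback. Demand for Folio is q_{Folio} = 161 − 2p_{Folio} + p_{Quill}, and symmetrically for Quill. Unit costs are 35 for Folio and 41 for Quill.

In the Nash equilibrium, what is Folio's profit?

3663.68

Folio's profit: π = (p_{Folio} − 35)(161 − 2p_{Folio} + p_{Quill}).
∂π/∂p_{Folio} = 231 − 4p_{Folio} + p_{Quill} = 0 ⇒ p_{Folio} = 57.75 + 0.25p_{Quill}.
Similarly p_{Quill} = 60.75 + 0.25p_{Folio}.
Plugging p_{Quill} into Folio's best response: p_{Folio} = 57.75 + 0.25(60.75 + 0.25p_{Folio}) ⇒ 0.9375p_{Folio} = 72.9375, so p_{Folio} = 77.8.
Then p_{Quill} = 60.75 + 0.25·77.8 = 80.2.
q_{Folio} = 161 − 2·77.8 + 80.2 = 85.6.
Profit = (77.8 − 35)·85.6 = 3663.68.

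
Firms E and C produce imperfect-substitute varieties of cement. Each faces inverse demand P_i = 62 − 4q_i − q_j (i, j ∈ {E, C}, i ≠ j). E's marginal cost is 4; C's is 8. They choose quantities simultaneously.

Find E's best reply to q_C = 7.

6.375

Firm E's profit: π = q_E(62 − 4q_E − q_C) − 4q_E.
∂π/∂q_E = 58 − 8q_E − q_C = 0 ⇒ q_E = 7.25 − 0.125q_C.
At q_C = 7: q_E = 7.25 − 0.125·7 = 6.375.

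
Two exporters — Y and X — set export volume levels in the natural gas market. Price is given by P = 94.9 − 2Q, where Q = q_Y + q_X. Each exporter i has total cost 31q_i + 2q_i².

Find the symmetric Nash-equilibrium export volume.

Exporter Y's profit: π = q_Y(94.9 − 2(q_Y + q_X)) − 31q_Y − 2q_Y².
∂π/∂q_Y = 63.9 − 8q_Y − 2q_X = 0, so q_Y = 7.9875 − 0.25q_X.
Setting q_Y = q_X in the reaction function: q_Y = 7.9875 − 0.25q_Y, so q_Y = 7.9875 / 1.25 = 6.39.

6.39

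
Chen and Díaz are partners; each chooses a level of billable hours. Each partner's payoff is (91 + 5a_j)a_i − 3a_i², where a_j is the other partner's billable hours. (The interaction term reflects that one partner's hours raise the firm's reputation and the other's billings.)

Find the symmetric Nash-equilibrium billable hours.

91

Chen's payoff is (91 + 5a_D)a_C − 3a_C².
∂π/∂a_C = 91 + 5a_D − 6a_C = 0, so a_C = 91/6 + (5/6)a_D.
By symmetry a_D = a_C; substituting into the reaction function, (1/6)a_C = 91/6 and a_C = 91.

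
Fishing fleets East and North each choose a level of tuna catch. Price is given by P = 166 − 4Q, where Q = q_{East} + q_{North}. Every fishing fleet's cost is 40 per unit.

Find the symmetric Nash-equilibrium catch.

10.5

Fishing fleet East's profit: π = q_{East}(166 − 4(q_{East} + q_{North})) − 40q_{East}.
∂π/∂q_{East} = 126 − 8q_{East} − 4q_{North} = 0, so q_{East} = 15.75 − 0.5q_{North}.
By symmetry q_{North} = q_{East}; substituting into the reaction function, 1.5q_{East} = 15.75 and q_{East} = 10.5.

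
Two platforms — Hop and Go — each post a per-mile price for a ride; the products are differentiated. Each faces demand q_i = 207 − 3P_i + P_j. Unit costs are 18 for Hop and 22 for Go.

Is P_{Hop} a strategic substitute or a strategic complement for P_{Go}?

Hop's profit: π = (P_{Hop} − 18)(207 − 3P_{Hop} + P_{Go}).
∂π/∂P_{Hop} = 261 − 6P_{Hop} + P_{Go} = 0 ⇒ P_{Hop} = 43.5 + (1/6)P_{Go}.
The best-response slope dP_{Hop}/dP_{Go} = 1/6 > 0: the reaction function is upward-sloping, so the choices are strategic complements.

strategic complements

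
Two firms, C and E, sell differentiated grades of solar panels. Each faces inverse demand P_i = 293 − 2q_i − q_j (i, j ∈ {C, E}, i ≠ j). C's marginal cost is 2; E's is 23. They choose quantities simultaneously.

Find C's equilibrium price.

121.2

Firm C's profit: π = q_C(293 − 2q_C − q_E) − 2q_C.
∂π/∂q_C = 291 − 4q_C − q_E = 0 ⇒ q_C = 72.75 − 0.25q_E.
Similarly q_E = 67.5 − 0.25q_C.
Plugging q_E into C's best response: q_C = 72.75 − 0.25(67.5 − 0.25q_C) ⇒ 0.9375q_C = 55.875, so q_C = 59.6.
Then q_E = 67.5 − 0.25·59.6 = 52.6.
P_C = 293 − 2·59.6 − 52.6 = 121.2.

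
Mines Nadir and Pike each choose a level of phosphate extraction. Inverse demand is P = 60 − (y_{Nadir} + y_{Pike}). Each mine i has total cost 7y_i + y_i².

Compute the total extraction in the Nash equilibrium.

Mine Nadir's profit: π = y_{Nadir}(60 − (y_{Nadir} + y_{Pike})) − 7y_{Nadir} − y_{Nadir}².
∂π/∂y_{Nadir} = 53 − 4y_{Nadir} − y_{Pike} = 0, so y_{Nadir} = 13.25 − 0.25y_{Pike}.
By symmetry y_{Pike} = y_{Nadir}; substituting into the reaction function, 1.25y_{Nadir} = 13.25 and y_{Nadir} = 10.6.
Total extraction: 10.6 + 10.6 = 21.2.

21.2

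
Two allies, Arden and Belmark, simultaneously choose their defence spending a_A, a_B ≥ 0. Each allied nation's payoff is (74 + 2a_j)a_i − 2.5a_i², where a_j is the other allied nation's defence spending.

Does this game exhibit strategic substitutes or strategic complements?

strategic complements

Arden's payoff is (74 + 2a_B)a_A − 2.5a_A².
∂π/∂a_A = 74 + 2a_B − 5a_A = 0, so a_A = 14.8 + 0.4a_B.
The best-response slope da_A/da_B = 0.4 > 0: the reaction function is upward-sloping, so the choices are strategic complements.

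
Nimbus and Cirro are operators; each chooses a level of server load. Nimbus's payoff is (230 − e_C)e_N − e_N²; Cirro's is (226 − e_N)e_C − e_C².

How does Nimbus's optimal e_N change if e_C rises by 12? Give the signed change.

-6

Expanding Nimbus's payoff: 230e_N − e_Ce_N − e_N².
∂π/∂e_N = 230 − e_C − 2e_N = 0, so e_N = 115 − 0.5e_C.
The reaction-function slope is −0.5, so a 12-unit rise in e_C moves e_N by −0.5 × 12 = −6. Nimbus's best response falls — the actions are strategic substitutes.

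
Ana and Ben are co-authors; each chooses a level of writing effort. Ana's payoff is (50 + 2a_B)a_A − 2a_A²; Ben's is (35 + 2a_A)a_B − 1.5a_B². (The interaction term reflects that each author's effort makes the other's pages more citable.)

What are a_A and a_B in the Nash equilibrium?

Expanding Ana's payoff: 50a_A + 2a_Ba_A − 2a_A².
∂π/∂a_A = 50 + 2a_B − 4a_A = 0, so a_A = 12.5 + 0.5a_B.
Likewise for Ben: a_B = 35/3 + (2/3)a_A.
Substituting the second reaction function into the first: a_A = 12.5 + 0.5(35/3 + (2/3)a_A), which gives (2/3)a_A = 55/3 ⇒ a_A = 27.5.
Then a_B = 35/3 + (2/3)·27.5 = 30.

27.5, 30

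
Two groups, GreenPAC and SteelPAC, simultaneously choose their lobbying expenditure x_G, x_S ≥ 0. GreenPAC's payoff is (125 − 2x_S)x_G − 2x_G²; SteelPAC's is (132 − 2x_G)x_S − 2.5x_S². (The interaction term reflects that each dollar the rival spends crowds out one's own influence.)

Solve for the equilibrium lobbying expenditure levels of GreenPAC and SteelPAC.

Expanding GreenPAC's payoff: 125x_G − 2x_Sx_G − 2x_G².
∂π/∂x_G = 125 − 2x_S − 4x_G = 0, so x_G = 31.25 − 0.5x_S.
Likewise for SteelPAC: x_S = 26.4 − 0.4x_G.
Plugging x_S into GreenPAC's best response: x_G = 31.25 − 0.5(26.4 − 0.4x_G) ⇒ 0.8x_G = 18.05, so x_G = 22.5625.
Then x_S = 26.4 − 0.4·22.5625 = 17.375.

22.5625, 17.375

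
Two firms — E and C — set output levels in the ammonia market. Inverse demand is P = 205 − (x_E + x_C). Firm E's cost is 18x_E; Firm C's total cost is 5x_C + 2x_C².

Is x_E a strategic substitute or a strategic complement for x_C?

strategic substitutes

Firm E's profit: π = x_E(205 − (x_E + x_C)) − 18x_E.
∂π/∂x_E = 187 − 2x_E − x_C = 0, so x_E = 93.5 − 0.5x_C.
The best-response slope dx_E/dx_C = −0.5 < 0: the reaction function is downward-sloping, so the choices are strategic substitutes.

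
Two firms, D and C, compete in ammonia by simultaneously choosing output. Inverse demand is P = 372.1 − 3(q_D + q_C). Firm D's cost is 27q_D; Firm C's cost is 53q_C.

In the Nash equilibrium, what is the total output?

73.8

Firm D's profit: π = q_D(372.1 − 3(q_D + q_C)) − 27q_D.
∂π/∂q_D = 345.1 − 6q_D − 3q_C = 0, so q_D = 3451/60 − 0.5q_C.
By the same steps for C: q_C = 3191/60 − 0.5q_D.
Substituting the second reaction function into the first: q_D = 3451/60 − 0.5(3191/60 − 0.5q_D), which gives 0.75q_D = 30.925 ⇒ q_D = 1237/30.
Then q_C = 3191/60 − 0.5·(1237/30) = 977/30.
Total output: 1237/30 + 977/30 = 73.8.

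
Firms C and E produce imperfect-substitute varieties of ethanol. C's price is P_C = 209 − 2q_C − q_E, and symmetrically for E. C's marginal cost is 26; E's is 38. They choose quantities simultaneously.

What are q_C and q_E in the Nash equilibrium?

Firm C's profit: π = q_C(209 − 2q_C − q_E) − 26q_C.
∂π/∂q_C = 183 − 4q_C − q_E = 0 ⇒ q_C = 45.75 − 0.25q_E.
Similarly q_E = 42.75 − 0.25q_C.
Solving the two reaction functions simultaneously: (1 − (−0.25)(−0.25))q_C = 45.75 − 0.25·42.75, so 0.9375q_C = 35.0625 and q_C = 37.4.
Then q_E = 42.75 − 0.25·37.4 = 33.4.

37.4, 33.4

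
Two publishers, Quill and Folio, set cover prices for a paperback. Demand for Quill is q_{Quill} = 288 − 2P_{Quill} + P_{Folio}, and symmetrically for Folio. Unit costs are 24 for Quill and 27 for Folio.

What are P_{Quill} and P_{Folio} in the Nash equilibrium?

112.4, 113.6

Quill's profit: π = (P_{Quill} − 24)(288 − 2P_{Quill} + P_{Folio}).
∂π/∂P_{Quill} = 336 − 4P_{Quill} + P_{Folio} = 0 ⇒ P_{Quill} = 84 + 0.25P_{Folio}.
Similarly P_{Folio} = 85.5 + 0.25P_{Quill}.
Solving the two reaction functions simultaneously: (1 − (0.25)(0.25))P_{Quill} = 84 + 0.25·85.5, so 0.9375P_{Quill} = 105.375 and P_{Quill} = 112.4.
Then P_{Folio} = 85.5 + 0.25·112.4 = 113.6.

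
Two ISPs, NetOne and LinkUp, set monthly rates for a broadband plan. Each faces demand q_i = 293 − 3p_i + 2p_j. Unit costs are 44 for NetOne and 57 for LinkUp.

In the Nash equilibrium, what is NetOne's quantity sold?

NetOne's profit: π = (p_{NetOne} − 44)(293 − 3p_{NetOne} + 2p_{LinkUp}).
∂π/∂p_{NetOne} = 425 − 6p_{NetOne} + 2p_{LinkUp} = 0 ⇒ p_{NetOne} = 425/6 + (1/3)p_{LinkUp}.
Similarly p_{LinkUp} = 232/3 + (1/3)p_{NetOne}.
Solving the two reaction functions simultaneously: (1 − (1/3)(1/3))p_{NetOne} = 425/6 + (1/3)·(232/3), so (8/9)p_{NetOne} = 1739/18 and p_{NetOne} = 108.6875.
Then p_{LinkUp} = 232/3 + (1/3)·108.6875 = 113.5625.
q_{NetOne} = 293 − 3·108.6875 + 2·113.5625 = 194.0625.

194.0625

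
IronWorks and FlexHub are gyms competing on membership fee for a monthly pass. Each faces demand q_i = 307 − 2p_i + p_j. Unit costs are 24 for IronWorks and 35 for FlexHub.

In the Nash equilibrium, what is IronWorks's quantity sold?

IronWorks's profit: π = (p_{IronWorks} − 24)(307 − 2p_{IronWorks} + p_{FlexHub}).
∂π/∂p_{IronWorks} = 355 − 4p_{IronWorks} + p_{FlexHub} = 0 ⇒ p_{IronWorks} = 88.75 + 0.25p_{FlexHub}.
Similarly p_{FlexHub} = 94.25 + 0.25p_{IronWorks}.
Solving the two reaction functions simultaneously: (1 − (0.25)(0.25))p_{IronWorks} = 88.75 + 0.25·94.25, so 0.9375p_{IronWorks} = 112.3125 and p_{IronWorks} = 119.8.
Then p_{FlexHub} = 94.25 + 0.25·119.8 = 124.2.
q_{IronWorks} = 307 − 2·119.8 + 124.2 = 191.6.

191.6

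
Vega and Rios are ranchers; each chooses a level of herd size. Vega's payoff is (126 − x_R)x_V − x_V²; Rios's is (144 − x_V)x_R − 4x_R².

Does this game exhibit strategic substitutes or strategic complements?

strategic substitutes

Expanding Vega's payoff: 126x_V − x_Rx_V − x_V².
∂π/∂x_V = 126 − x_R − 2x_V = 0, so x_V = 63 − 0.5x_R.
The best-response slope dx_V/dx_R = −0.5 < 0: the reaction function is downward-sloping, so the choices are strategic substitutes.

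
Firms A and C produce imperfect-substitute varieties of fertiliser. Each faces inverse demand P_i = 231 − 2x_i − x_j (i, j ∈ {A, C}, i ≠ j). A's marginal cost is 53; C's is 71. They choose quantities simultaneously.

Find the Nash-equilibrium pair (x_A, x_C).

Firm A's profit: π = x_A(231 − 2x_A − x_C) − 53x_A.
∂π/∂x_A = 178 − 4x_A − x_C = 0 ⇒ x_A = 44.5 − 0.25x_C.
Similarly x_C = 40 − 0.25x_A.
Plugging x_C into A's best response: x_A = 44.5 − 0.25(40 − 0.25x_A) ⇒ 0.9375x_A = 34.5, so x_A = 36.8.
Then x_C = 40 − 0.25·36.8 = 30.8.

36.8, 30.8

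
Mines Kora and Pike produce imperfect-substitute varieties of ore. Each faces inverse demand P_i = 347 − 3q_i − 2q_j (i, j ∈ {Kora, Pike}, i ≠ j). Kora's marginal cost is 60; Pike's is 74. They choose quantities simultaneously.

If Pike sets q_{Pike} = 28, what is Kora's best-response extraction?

38.5

Mine Kora's profit: π = q_{Kora}(347 − 3q_{Kora} − 2q_{Pike}) − 60q_{Kora}.
∂π/∂q_{Kora} = 287 − 6q_{Kora} − 2q_{Pike} = 0 ⇒ q_{Kora} = 287/6 − (1/3)q_{Pike}.
At q_{Pike} = 28: q_{Kora} = 287/6 − (1/3)·28 = 38.5.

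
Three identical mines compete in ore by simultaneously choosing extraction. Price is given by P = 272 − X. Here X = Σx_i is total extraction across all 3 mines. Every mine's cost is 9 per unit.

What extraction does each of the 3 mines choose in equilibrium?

A representative mine's profit is π_i = x_i(272 − X) − 9x_i, with X = x_i + Σ_{j≠i} x_j.
First-order condition: 263 − 2x_i − Σ_{j≠i} x_j = 0.
With identical mines, set every x_j = x: then 263 − 2x − 2x = 0, i.e. x = 263/4 = 65.75.

65.75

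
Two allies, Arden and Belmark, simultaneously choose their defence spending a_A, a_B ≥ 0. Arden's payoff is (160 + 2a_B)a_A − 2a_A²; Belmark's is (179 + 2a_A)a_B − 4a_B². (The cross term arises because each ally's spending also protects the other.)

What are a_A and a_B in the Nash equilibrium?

58.5, 37

Expanding Arden's payoff: 160a_A + 2a_Ba_A − 2a_A².
∂π/∂a_A = 160 + 2a_B − 4a_A = 0, so a_A = 40 + 0.5a_B.
Likewise for Belmark: a_B = 22.375 + 0.25a_A.
Solving the two reaction functions simultaneously: (1 − (0.5)(0.25))a_A = 40 + 0.5·22.375, so 0.875a_A = 51.1875 and a_A = 58.5.
Then a_B = 22.375 + 0.25·58.5 = 37.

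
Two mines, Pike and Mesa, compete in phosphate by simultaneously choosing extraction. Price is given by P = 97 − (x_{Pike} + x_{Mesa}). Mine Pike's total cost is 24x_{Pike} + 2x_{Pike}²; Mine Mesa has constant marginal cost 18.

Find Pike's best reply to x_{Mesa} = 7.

11

Mine Pike's profit: π = x_{Pike}(97 − (x_{Pike} + x_{Mesa})) − 24x_{Pike} − 2x_{Pike}².
∂π/∂x_{Pike} = 73 − 6x_{Pike} − x_{Mesa} = 0, so x_{Pike} = 73/6 − (1/6)x_{Mesa}.
At x_{Mesa} = 7: x_{Pike} = 73/6 − (1/6)·7 = 11.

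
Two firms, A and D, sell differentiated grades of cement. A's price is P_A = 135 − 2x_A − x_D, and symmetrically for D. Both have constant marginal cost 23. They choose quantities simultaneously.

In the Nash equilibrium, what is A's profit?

1003.52

Firm A's profit: π = x_A(135 − 2x_A − x_D) − 23x_A.
∂π/∂x_A = 112 − 4x_A − x_D = 0 ⇒ x_A = 28 − 0.25x_D.
The game is symmetric, so in equilibrium x_D = x_A: the reaction function gives 1.25x_A = 28, hence x_A = 22.4.
P_A = 135 − 2·22.4 − 22.4 = 67.8.
Profit = (67.8 − 23)·22.4 = 1003.52.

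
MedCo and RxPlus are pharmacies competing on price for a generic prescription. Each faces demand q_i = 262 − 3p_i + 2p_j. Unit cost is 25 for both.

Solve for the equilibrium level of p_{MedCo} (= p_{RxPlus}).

84.25

MedCo's profit: π = (p_{MedCo} − 25)(262 − 3p_{MedCo} + 2p_{RxPlus}).
∂π/∂p_{MedCo} = 337 − 6p_{MedCo} + 2p_{RxPlus} = 0 ⇒ p_{MedCo} = 337/6 + (1/3)p_{RxPlus}.
The game is symmetric, so in equilibrium p_{RxPlus} = p_{MedCo}: the reaction function gives (2/3)p_{MedCo} = 337/6, hence p_{MedCo} = 84.25.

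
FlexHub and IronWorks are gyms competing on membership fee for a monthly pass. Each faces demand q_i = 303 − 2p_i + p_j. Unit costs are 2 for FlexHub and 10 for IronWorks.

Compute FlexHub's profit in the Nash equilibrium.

FlexHub's profit: π = (p_{FlexHub} − 2)(303 − 2p_{FlexHub} + p_{IronWorks}).
∂π/∂p_{FlexHub} = 307 − 4p_{FlexHub} + p_{IronWorks} = 0 ⇒ p_{FlexHub} = 76.75 + 0.25p_{IronWorks}.
Similarly p_{IronWorks} = 80.75 + 0.25p_{FlexHub}.
Solving the two reaction functions simultaneously: (1 − (0.25)(0.25))p_{FlexHub} = 76.75 + 0.25·80.75, so 0.9375p_{FlexHub} = 96.9375 and p_{FlexHub} = 103.4.
Then p_{IronWorks} = 80.75 + 0.25·103.4 = 106.6.
q_{FlexHub} = 303 − 2·103.4 + 106.6 = 202.8.
Profit = (103.4 − 2)·202.8 = 20563.92.

20563.92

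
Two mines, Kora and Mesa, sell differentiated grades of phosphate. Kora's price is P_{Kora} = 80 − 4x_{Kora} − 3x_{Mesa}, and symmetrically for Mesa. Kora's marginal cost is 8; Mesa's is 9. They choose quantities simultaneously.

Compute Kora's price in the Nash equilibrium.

Mine Kora's profit: π = x_{Kora}(80 − 4x_{Kora} − 3x_{Mesa}) − 8x_{Kora}.
∂π/∂x_{Kora} = 72 − 8x_{Kora} − 3x_{Mesa} = 0 ⇒ x_{Kora} = 9 − 0.375x_{Mesa}.
Similarly x_{Mesa} = 8.875 − 0.375x_{Kora}.
Substituting the second reaction function into the first: x_{Kora} = 9 − 0.375(8.875 − 0.375x_{Kora}), which gives (55/64)x_{Kora} = 363/64 ⇒ x_{Kora} = 6.6.
Then x_{Mesa} = 8.875 − 0.375·6.6 = 6.4.
P_{Kora} = 80 − 4·6.6 − 3·6.4 = 34.4.

34.4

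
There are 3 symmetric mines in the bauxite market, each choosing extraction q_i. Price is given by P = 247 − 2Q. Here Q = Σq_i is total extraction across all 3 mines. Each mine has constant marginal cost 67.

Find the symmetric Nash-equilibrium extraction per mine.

A representative mine's profit is π_i = q_i(247 − 2Q) − 67q_i, with Q = q_i + Σ_{j≠i} q_j.
First-order condition: 180 − 4q_i − 2Σ_{j≠i} q_j = 0.
In a symmetric equilibrium every mine chooses the same q, so Σ_{j≠i} q_j = 2q. The condition becomes 180 − 8q = 0, giving q = 180/8 = 22.5.

22.5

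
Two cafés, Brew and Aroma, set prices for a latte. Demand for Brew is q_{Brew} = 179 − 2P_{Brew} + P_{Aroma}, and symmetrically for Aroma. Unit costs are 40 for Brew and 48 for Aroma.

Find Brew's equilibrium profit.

4493.52

Brew's profit: π = (P_{Brew} − 40)(179 − 2P_{Brew} + P_{Aroma}).
∂π/∂P_{Brew} = 259 − 4P_{Brew} + P_{Aroma} = 0 ⇒ P_{Brew} = 64.75 + 0.25P_{Aroma}.
Similarly P_{Aroma} = 68.75 + 0.25P_{Brew}.
Solving the two reaction functions simultaneously: (1 − (0.25)(0.25))P_{Brew} = 64.75 + 0.25·68.75, so 0.9375P_{Brew} = 81.9375 and P_{Brew} = 87.4.
Then P_{Aroma} = 68.75 + 0.25·87.4 = 90.6.
q_{Brew} = 179 − 2·87.4 + 90.6 = 94.8.
Profit = (87.4 − 40)·94.8 = 4493.52.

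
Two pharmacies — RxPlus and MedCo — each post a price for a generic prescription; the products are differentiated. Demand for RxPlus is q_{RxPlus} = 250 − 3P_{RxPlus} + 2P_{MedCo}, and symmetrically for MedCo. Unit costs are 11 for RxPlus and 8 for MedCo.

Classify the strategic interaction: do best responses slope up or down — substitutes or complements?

strategic complements

RxPlus's profit: π = (P_{RxPlus} − 11)(250 − 3P_{RxPlus} + 2P_{MedCo}).
∂π/∂P_{RxPlus} = 283 − 6P_{RxPlus} + 2P_{MedCo} = 0 ⇒ P_{RxPlus} = 283/6 + (1/3)P_{MedCo}.
The best-response slope dP_{RxPlus}/dP_{MedCo} = 1/3 > 0: the reaction function is upward-sloping, so the choices are strategic complements.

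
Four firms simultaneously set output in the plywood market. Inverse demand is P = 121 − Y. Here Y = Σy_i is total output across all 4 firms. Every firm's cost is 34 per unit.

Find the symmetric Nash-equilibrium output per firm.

17.4

A representative firm's profit is π_i = y_i(121 − Y) − 34y_i, with Y = y_i + Σ_{j≠i} y_j.
First-order condition: 87 − 2y_i − Σ_{j≠i} y_j = 0.
Imposing symmetry (y_j = y for all j) turns Σ_{j≠i} y_j into 3y, so 87 = 5y and y = 17.4.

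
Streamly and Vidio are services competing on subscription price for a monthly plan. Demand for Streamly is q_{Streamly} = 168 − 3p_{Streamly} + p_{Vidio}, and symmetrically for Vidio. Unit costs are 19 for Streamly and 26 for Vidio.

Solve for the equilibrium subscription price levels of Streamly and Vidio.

45.6, 48.6

Streamly's profit: π = (p_{Streamly} − 19)(168 − 3p_{Streamly} + p_{Vidio}).
∂π/∂p_{Streamly} = 225 − 6p_{Streamly} + p_{Vidio} = 0 ⇒ p_{Streamly} = 37.5 + (1/6)p_{Vidio}.
Similarly p_{Vidio} = 41 + (1/6)p_{Streamly}.
Plugging p_{Vidio} into Streamly's best response: p_{Streamly} = 37.5 + (1/6)(41 + (1/6)p_{Streamly}) ⇒ (35/36)p_{Streamly} = 133/3, so p_{Streamly} = 45.6.
Then p_{Vidio} = 41 + (1/6)·45.6 = 48.6.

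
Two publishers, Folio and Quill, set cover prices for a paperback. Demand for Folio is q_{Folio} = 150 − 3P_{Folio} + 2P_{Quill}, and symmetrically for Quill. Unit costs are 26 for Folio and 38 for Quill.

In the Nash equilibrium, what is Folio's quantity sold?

Folio's profit: π = (P_{Folio} − 26)(150 − 3P_{Folio} + 2P_{Quill}).
∂π/∂P_{Folio} = 228 − 6P_{Folio} + 2P_{Quill} = 0 ⇒ P_{Folio} = 38 + (1/3)P_{Quill}.
Similarly P_{Quill} = 44 + (1/3)P_{Folio}.
Solving the two reaction functions simultaneously: (1 − (1/3)(1/3))P_{Folio} = 38 + (1/3)·44, so (8/9)P_{Folio} = 158/3 and P_{Folio} = 59.25.
Then P_{Quill} = 44 + (1/3)·59.25 = 63.75.
q_{Folio} = 150 − 3·59.25 + 2·63.75 = 99.75.

99.75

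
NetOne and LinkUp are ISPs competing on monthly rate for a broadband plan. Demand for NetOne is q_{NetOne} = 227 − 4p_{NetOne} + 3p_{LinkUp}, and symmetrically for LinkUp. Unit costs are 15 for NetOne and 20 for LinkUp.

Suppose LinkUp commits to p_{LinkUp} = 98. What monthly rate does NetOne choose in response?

NetOne's profit: π = (p_{NetOne} − 15)(227 − 4p_{NetOne} + 3p_{LinkUp}).
∂π/∂p_{NetOne} = 287 − 8p_{NetOne} + 3p_{LinkUp} = 0 ⇒ p_{NetOne} = 35.875 + 0.375p_{LinkUp}.
At p_{LinkUp} = 98: p_{NetOne} = 35.875 + 0.375·98 = 72.625.

72.625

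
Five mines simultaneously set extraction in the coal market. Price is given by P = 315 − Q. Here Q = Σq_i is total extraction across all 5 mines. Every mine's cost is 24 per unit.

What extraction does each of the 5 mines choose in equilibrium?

A representative mine's profit is π_i = q_i(315 − Q) − 24q_i, with Q = q_i + Σ_{j≠i} q_j.
First-order condition: 291 − 2q_i − Σ_{j≠i} q_j = 0.
In a symmetric equilibrium every mine chooses the same q, so Σ_{j≠i} q_j = 4q. The condition becomes 291 − 6q = 0, giving q = 291/6 = 48.5.

48.5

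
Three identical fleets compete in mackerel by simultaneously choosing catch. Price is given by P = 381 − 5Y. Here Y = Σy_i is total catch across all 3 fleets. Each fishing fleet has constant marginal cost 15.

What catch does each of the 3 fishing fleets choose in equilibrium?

18.3

A representative fishing fleet's profit is π_i = y_i(381 − 5Y) − 15y_i, with Y = y_i + Σ_{j≠i} y_j.
First-order condition: 366 − 10y_i − 5Σ_{j≠i} y_j = 0.
With identical fishing fleets, set every y_j = y: then 366 − 10y − 10y = 0, i.e. y = 366/20 = 18.3.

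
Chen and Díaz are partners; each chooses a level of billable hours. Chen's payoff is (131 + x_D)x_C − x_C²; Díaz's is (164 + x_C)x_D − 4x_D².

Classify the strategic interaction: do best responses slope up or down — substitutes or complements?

strategic complements

Expanding Chen's payoff: 131x_C + x_Dx_C − x_C².
∂π/∂x_C = 131 + x_D − 2x_C = 0, so x_C = 65.5 + 0.5x_D.
The best-response slope dx_C/dx_D = 0.5 > 0: the reaction function is upward-sloping, so the choices are strategic complements.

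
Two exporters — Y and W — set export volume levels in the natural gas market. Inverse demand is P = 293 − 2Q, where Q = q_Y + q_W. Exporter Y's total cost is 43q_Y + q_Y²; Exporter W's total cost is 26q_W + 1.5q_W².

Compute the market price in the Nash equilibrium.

Exporter Y's profit: π = q_Y(293 − 2(q_Y + q_W)) − 43q_Y − q_Y².
∂π/∂q_Y = 250 − 6q_Y − 2q_W = 0, so q_Y = 125/3 − (1/3)q_W.
For W: ∂π/∂q_W = 267 − 7q_W − 2q_Y = 0 ⇒ q_W = 267/7 − (2/7)q_Y.
Substituting the second reaction function into the first: q_Y = 125/3 − (1/3)(267/7 − (2/7)q_Y), which gives (19/21)q_Y = 608/21 ⇒ q_Y = 32.
Then q_W = 267/7 − (2/7)·32 = 29.
Equilibrium price: P = 293 − 2·61 = 171.

171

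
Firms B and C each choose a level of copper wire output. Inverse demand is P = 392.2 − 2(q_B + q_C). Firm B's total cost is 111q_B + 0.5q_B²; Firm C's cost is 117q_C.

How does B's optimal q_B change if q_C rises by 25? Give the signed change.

Firm B's profit: π = q_B(392.2 − 2(q_B + q_C)) − 111q_B − 0.5q_B².
∂π/∂q_B = 281.2 − 5q_B − 2q_C = 0, so q_B = 56.24 − 0.4q_C.
The reaction-function slope is −0.4, so a 25-unit rise in q_C moves q_B by −0.4 × 25 = −10. B's best response falls — the actions are strategic substitutes.

-10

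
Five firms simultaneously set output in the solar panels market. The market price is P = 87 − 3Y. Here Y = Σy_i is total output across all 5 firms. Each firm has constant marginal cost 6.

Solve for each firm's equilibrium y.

4.5

A representative firm's profit is π_i = y_i(87 − 3Y) − 6y_i, with Y = y_i + Σ_{j≠i} y_j.
First-order condition: 81 − 6y_i − 3Σ_{j≠i} y_j = 0.
In a symmetric equilibrium every firm chooses the same y, so Σ_{j≠i} y_j = 4y. The condition becomes 81 − 18y = 0, giving y = 81/18 = 4.5.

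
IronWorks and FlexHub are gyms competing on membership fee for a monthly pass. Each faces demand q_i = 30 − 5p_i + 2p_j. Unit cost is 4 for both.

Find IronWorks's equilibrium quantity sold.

11.25

IronWorks's profit: π = (p_{IronWorks} − 4)(30 − 5p_{IronWorks} + 2p_{FlexHub}).
∂π/∂p_{IronWorks} = 50 − 10p_{IronWorks} + 2p_{FlexHub} = 0 ⇒ p_{IronWorks} = 5 + 0.2p_{FlexHub}.
The game is symmetric, so in equilibrium p_{FlexHub} = p_{IronWorks}: the reaction function gives 0.8p_{IronWorks} = 5, hence p_{IronWorks} = 6.25.
q_{IronWorks} = 30 − 5·6.25 + 2·6.25 = 11.25.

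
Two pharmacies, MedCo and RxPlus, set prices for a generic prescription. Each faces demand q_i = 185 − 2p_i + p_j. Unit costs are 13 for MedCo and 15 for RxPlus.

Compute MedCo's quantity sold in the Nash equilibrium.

115.2

MedCo's profit: π = (p_{MedCo} − 13)(185 − 2p_{MedCo} + p_{RxPlus}).
∂π/∂p_{MedCo} = 211 − 4p_{MedCo} + p_{RxPlus} = 0 ⇒ p_{MedCo} = 52.75 + 0.25p_{RxPlus}.
Similarly p_{RxPlus} = 53.75 + 0.25p_{MedCo}.
Plugging p_{RxPlus} into MedCo's best response: p_{MedCo} = 52.75 + 0.25(53.75 + 0.25p_{MedCo}) ⇒ 0.9375p_{MedCo} = 66.1875, so p_{MedCo} = 70.6.
Then p_{RxPlus} = 53.75 + 0.25·70.6 = 71.4.
q_{MedCo} = 185 − 2·70.6 + 71.4 = 115.2.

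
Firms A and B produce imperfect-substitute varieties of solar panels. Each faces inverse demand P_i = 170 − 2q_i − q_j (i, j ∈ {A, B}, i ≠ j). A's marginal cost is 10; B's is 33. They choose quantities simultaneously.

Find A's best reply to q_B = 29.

Firm A's profit: π = q_A(170 − 2q_A − q_B) − 10q_A.
∂π/∂q_A = 160 − 4q_A − q_B = 0 ⇒ q_A = 40 − 0.25q_B.
At q_B = 29: q_A = 40 − 0.25·29 = 32.75.

32.75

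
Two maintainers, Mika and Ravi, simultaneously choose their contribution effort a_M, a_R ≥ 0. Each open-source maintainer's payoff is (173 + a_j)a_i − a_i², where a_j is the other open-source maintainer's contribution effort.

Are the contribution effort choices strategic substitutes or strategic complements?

strategic complements

Mika's payoff is (173 + a_R)a_M − a_M².
∂π/∂a_M = 173 + a_R − 2a_M = 0, so a_M = 86.5 + 0.5a_R.
The best-response slope da_M/da_R = 0.5 > 0: the reaction function is upward-sloping, so the choices are strategic complements.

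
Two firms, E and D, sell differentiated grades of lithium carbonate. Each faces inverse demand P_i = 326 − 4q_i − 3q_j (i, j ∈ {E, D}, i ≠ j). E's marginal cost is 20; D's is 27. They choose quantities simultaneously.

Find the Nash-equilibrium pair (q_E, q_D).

28.2, 26.8

Firm E's profit: π = q_E(326 − 4q_E − 3q_D) − 20q_E.
∂π/∂q_E = 306 − 8q_E − 3q_D = 0 ⇒ q_E = 38.25 − 0.375q_D.
Similarly q_D = 37.375 − 0.375q_E.
Substituting the second reaction function into the first: q_E = 38.25 − 0.375(37.375 − 0.375q_E), which gives (55/64)q_E = 1551/64 ⇒ q_E = 28.2.
Then q_D = 37.375 − 0.375·28.2 = 26.8.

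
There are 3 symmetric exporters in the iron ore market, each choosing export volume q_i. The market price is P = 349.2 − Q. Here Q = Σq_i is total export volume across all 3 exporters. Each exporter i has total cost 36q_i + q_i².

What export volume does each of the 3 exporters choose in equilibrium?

A representative exporter's profit is π_i = q_i(349.2 − Q) − 36q_i − q_i², with Q = q_i + Σ_{j≠i} q_j.
First-order condition: 313.2 − 4q_i − Σ_{j≠i} q_j = 0.
With identical exporters, set every q_j = q: then 313.2 − 4q − 2q = 0, i.e. q = 313.2/6 = 52.2.

52.2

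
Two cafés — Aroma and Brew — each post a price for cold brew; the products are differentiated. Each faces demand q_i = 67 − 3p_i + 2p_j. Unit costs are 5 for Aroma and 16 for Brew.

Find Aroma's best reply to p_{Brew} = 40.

27

Aroma's profit: π = (p_{Aroma} − 5)(67 − 3p_{Aroma} + 2p_{Brew}).
∂π/∂p_{Aroma} = 82 − 6p_{Aroma} + 2p_{Brew} = 0 ⇒ p_{Aroma} = 41/3 + (1/3)p_{Brew}.
At p_{Brew} = 40: p_{Aroma} = 41/3 + (1/3)·40 = 27.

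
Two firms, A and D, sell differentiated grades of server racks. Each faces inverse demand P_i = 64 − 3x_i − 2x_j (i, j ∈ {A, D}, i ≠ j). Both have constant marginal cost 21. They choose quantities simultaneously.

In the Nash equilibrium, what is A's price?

Firm A's profit: π = x_A(64 − 3x_A − 2x_D) − 21x_A.
∂π/∂x_A = 43 − 6x_A − 2x_D = 0 ⇒ x_A = 43/6 − (1/3)x_D.
Setting x_A = x_D in the reaction function: x_A = 43/6 − (1/3)x_A, so x_A = (43/6) / (4/3) = 5.375.
P_A = 64 − 3·5.375 − 2·5.375 = 37.125.

37.125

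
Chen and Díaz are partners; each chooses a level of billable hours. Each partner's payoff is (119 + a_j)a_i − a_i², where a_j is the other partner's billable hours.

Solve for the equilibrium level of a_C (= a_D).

119

Chen's payoff is (119 + a_D)a_C − a_C².
∂π/∂a_C = 119 + a_D − 2a_C = 0, so a_C = 59.5 + 0.5a_D.
By symmetry a_D = a_C; substituting into the reaction function, 0.5a_C = 59.5 and a_C = 119.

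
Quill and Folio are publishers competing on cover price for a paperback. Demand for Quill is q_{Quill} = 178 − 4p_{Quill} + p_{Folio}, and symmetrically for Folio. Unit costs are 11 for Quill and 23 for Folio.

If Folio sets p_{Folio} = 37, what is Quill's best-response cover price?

Quill's profit: π = (p_{Quill} − 11)(178 − 4p_{Quill} + p_{Folio}).
∂π/∂p_{Quill} = 222 − 8p_{Quill} + p_{Folio} = 0 ⇒ p_{Quill} = 27.75 + 0.125p_{Folio}.
At p_{Folio} = 37: p_{Quill} = 27.75 + 0.125·37 = 32.375.

32.375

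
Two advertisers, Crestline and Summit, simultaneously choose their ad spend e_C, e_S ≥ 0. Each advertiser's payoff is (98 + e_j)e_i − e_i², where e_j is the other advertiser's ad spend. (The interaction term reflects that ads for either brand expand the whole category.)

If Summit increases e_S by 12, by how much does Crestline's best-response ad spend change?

Crestline's payoff is (98 + e_S)e_C − e_C².
∂π/∂e_C = 98 + e_S − 2e_C = 0, so e_C = 49 + 0.5e_S.
The reaction-function slope is 0.5, so a 12-unit rise in e_S moves e_C by 0.5 × 12 = 6. Crestline's best response rises — the actions are strategic complements.

6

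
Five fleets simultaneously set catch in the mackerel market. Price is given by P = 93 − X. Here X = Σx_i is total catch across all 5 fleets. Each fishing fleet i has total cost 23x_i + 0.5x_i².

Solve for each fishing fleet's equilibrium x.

A representative fishing fleet's profit is π_i = x_i(93 − X) − 23x_i − 0.5x_i², with X = x_i + Σ_{j≠i} x_j.
First-order condition: 70 − 3x_i − Σ_{j≠i} x_j = 0.
In a symmetric equilibrium every fishing fleet chooses the same x, so Σ_{j≠i} x_j = 4x. The condition becomes 70 − 7x = 0, giving x = 70/7 = 10.

10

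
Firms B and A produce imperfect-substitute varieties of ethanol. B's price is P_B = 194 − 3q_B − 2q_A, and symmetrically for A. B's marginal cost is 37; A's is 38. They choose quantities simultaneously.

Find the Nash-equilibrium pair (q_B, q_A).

Firm B's profit: π = q_B(194 − 3q_B − 2q_A) − 37q_B.
∂π/∂q_B = 157 − 6q_B − 2q_A = 0 ⇒ q_B = 157/6 − (1/3)q_A.
Similarly q_A = 26 − (1/3)q_B.
Solving the two reaction functions simultaneously: (1 − (−1/3)(−1/3))q_B = 157/6 − (1/3)·26, so (8/9)q_B = 17.5 and q_B = 19.6875.
Then q_A = 26 − (1/3)·19.6875 = 19.4375.

19.6875, 19.4375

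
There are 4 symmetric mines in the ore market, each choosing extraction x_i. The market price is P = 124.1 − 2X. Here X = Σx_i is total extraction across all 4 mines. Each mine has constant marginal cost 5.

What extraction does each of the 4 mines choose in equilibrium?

11.91

A representative mine's profit is π_i = x_i(124.1 − 2X) − 5x_i, with X = x_i + Σ_{j≠i} x_j.
First-order condition: 119.1 − 4x_i − 2Σ_{j≠i} x_j = 0.
With identical mines, set every x_j = x: then 119.1 − 4x − 6x = 0, i.e. x = 119.1/10 = 11.91.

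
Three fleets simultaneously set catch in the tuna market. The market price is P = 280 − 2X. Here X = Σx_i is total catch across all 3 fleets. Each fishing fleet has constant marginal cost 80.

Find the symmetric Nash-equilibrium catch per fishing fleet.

A representative fishing fleet's profit is π_i = x_i(280 − 2X) − 80x_i, with X = x_i + Σ_{j≠i} x_j.
First-order condition: 200 − 4x_i − 2Σ_{j≠i} x_j = 0.
Imposing symmetry (x_j = x for all j) turns Σ_{j≠i} x_j into 2x, so 200 = 8x and x = 25.

25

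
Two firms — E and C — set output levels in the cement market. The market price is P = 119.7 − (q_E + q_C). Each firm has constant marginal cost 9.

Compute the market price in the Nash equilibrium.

Firm E's profit: π = q_E(119.7 − (q_E + q_C)) − 9q_E.
∂π/∂q_E = 110.7 − 2q_E − q_C = 0, so q_E = 55.35 − 0.5q_C.
By symmetry q_C = q_E; substituting into the reaction function, 1.5q_E = 55.35 and q_E = 36.9.
Equilibrium price: P = 119.7 − 73.8 = 45.9.

45.9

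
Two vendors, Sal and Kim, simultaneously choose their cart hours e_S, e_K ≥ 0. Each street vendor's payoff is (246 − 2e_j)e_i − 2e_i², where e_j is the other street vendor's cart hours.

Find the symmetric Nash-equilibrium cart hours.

Sal's payoff is (246 − 2e_K)e_S − 2e_S².
∂π/∂e_S = 246 − 2e_K − 4e_S = 0, so e_S = 61.5 − 0.5e_K.
The game is symmetric, so in equilibrium e_K = e_S: the reaction function gives 1.5e_S = 61.5, hence e_S = 41.

41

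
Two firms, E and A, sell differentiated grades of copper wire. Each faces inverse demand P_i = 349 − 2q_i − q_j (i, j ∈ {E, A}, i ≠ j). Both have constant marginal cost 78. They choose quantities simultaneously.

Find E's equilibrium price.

186.4

Firm E's profit: π = q_E(349 − 2q_E − q_A) − 78q_E.
∂π/∂q_E = 271 − 4q_E − q_A = 0 ⇒ q_E = 67.75 − 0.25q_A.
By symmetry q_A = q_E; substituting into the reaction function, 1.25q_E = 67.75 and q_E = 54.2.
P_E = 349 − 2·54.2 − 54.2 = 186.4.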